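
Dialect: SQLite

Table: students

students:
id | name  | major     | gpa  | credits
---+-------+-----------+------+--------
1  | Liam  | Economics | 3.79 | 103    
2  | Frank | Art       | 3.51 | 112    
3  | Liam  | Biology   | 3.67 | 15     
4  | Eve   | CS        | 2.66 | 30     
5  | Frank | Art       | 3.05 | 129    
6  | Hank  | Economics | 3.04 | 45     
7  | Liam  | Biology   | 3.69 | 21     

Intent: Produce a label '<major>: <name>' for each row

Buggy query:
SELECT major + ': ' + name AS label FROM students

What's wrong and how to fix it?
Bug: SQLite uses || for string concatenation; + coerces text to numbers (yielding 0)

Fix: Use the || operator for string concatenation

Corrected query:
SELECT major || ': ' || name AS label FROM students

Result:
label          
---------------
Economics: Liam
Art: Frank     
Biology: Liam  
CS: Eve        
Art: Frank     
Economics: Hank
Biology: Liam  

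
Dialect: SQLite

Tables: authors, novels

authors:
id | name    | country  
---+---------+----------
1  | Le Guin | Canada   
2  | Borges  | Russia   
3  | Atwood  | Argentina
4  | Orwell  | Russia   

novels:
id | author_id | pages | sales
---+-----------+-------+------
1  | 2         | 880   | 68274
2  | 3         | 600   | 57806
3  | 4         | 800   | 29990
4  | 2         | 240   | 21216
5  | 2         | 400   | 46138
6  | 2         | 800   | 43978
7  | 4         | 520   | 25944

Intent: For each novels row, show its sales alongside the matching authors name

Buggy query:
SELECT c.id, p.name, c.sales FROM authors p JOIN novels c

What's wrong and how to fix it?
Bug: Missing join condition: each novels row is matched to all authors rows instead of just its own

Fix: Add ON c.author_id = p.id to the JOIN

Corrected query:
SELECT c.id, p.name, c.sales FROM authors p JOIN novels c ON c.author_id = p.id

Result:
id | name   | sales
---+--------+------
1  | Borges | 68274
2  | Atwood | 57806
3  | Orwell | 29990
4  | Borges | 21216
5  | Borges | 46138
6  | Borges | 43978
7  | Orwell | 25944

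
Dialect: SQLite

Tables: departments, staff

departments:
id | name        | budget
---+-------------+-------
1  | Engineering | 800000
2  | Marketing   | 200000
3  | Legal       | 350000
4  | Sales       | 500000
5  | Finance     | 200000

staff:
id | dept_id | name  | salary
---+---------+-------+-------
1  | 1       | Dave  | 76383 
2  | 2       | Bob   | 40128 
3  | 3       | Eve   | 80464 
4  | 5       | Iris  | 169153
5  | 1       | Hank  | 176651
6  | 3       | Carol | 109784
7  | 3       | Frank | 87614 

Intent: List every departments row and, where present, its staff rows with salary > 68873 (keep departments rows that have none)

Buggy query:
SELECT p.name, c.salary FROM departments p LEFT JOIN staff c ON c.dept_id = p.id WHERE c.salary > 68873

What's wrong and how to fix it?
Bug: Filtering c.salary in WHERE discards the NULL rows produced by LEFT JOIN, turning it into an inner join

Fix: Move the right-table condition into the ON clause so unmatched parents are kept

Corrected query:
SELECT p.name, c.salary FROM departments p LEFT JOIN staff c ON c.dept_id = p.id AND c.salary > 68873

Result:
name        | salary
------------+-------
Engineering | 76383 
Engineering | 176651
Marketing   | NULL  
Legal       | 80464 
Legal       | 87614 
Legal       | 109784
Sales       | NULL  
Finance     | 169153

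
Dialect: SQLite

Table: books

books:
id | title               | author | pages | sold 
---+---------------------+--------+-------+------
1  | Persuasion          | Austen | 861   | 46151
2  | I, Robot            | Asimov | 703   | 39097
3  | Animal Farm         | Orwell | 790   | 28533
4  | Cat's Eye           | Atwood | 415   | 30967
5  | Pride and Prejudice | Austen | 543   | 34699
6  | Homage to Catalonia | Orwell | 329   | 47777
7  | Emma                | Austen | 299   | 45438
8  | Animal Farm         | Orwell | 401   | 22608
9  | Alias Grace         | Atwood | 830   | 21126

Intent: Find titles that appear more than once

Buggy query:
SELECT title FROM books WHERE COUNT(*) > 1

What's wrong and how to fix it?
Bug: COUNT(*) is an aggregate and cannot be used in WHERE

Fix: Group first, then use HAVING for the count condition

Corrected query:
SELECT title FROM books GROUP BY title HAVING COUNT(*) > 1

Result:
title      
-----------
Animal Farm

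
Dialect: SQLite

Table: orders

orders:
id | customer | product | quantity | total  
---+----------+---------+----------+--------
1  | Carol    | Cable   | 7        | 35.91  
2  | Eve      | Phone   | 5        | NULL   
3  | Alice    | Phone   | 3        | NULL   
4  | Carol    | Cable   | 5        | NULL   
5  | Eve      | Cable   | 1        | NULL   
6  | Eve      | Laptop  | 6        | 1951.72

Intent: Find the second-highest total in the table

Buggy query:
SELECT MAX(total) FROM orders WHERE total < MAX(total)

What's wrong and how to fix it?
Bug: The inner MAX is an aggregate inside WHERE, which is not allowed

Fix: Compute the overall MAX in a subquery, then take MAX of rows below it

Corrected query:
SELECT MAX(total) FROM orders WHERE total < (SELECT MAX(total) FROM orders)

Result:
MAX(total)
----------
35.91     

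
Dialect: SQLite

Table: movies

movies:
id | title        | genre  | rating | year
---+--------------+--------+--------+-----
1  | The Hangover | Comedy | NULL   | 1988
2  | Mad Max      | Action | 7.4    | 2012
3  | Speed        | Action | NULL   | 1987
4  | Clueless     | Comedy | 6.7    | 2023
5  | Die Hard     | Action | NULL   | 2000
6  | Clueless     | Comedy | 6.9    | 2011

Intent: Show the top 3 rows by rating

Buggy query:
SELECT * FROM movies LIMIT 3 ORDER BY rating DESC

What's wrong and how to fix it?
Bug: ORDER BY cannot follow LIMIT; LIMIT is the final clause

Fix: Sort with ORDER BY, then apply LIMIT

Corrected query:
SELECT * FROM movies ORDER BY rating DESC LIMIT 3

Result:
id | title    | genre  | rating | year
---+----------+--------+--------+-----
2  | Mad Max  | Action | 7.4    | 2012
6  | Clueless | Comedy | 6.9    | 2011
4  | Clueless | Comedy | 6.7    | 2023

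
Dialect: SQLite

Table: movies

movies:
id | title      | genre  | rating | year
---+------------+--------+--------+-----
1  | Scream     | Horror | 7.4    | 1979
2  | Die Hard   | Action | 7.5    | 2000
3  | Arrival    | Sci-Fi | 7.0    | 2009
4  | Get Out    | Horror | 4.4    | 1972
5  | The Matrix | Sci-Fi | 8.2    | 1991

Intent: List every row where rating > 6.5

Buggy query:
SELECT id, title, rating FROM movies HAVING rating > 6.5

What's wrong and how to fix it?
Bug: HAVING filters the output of aggregation, but this query has no GROUP BY and no aggregate functions, so SQLite rejects it (HAVING clause on a non-aggregate query); the condition here is per row

Fix: Replace HAVING with WHERE since the condition applies to individual rows

Corrected query:
SELECT id, title, rating FROM movies WHERE rating > 6.5

Result:
id | title      | rating
---+------------+-------
1  | Scream     | 7.4   
2  | Die Hard   | 7.5   
3  | Arrival    | 7     
5  | The Matrix | 8.2   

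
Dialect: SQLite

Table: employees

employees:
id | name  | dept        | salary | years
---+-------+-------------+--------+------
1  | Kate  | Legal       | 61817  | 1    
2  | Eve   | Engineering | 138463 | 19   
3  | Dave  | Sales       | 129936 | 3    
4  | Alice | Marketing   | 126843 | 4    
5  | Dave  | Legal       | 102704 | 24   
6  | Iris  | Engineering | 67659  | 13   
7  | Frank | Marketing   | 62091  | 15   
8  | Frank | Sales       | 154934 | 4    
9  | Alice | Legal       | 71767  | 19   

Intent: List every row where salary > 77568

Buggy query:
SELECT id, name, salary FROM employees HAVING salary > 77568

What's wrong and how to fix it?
Bug: This is a non-aggregate query (no GROUP BY, no aggregates), so in SQLite the HAVING clause is invalid here; a row-level condition belongs in WHERE

Fix: Use WHERE for row-level filtering

Corrected query:
SELECT id, name, salary FROM employees WHERE salary > 77568

Result:
id | name  | salary
---+-------+-------
2  | Eve   | 138463
3  | Dave  | 129936
4  | Alice | 126843
5  | Dave  | 102704
8  | Frank | 154934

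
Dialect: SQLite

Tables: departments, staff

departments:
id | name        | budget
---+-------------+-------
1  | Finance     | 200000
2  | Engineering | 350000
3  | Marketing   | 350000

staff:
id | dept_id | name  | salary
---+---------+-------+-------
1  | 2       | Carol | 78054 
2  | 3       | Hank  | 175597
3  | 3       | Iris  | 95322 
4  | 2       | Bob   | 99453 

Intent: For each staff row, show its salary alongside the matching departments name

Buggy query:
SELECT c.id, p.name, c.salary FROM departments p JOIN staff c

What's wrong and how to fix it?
Bug: Missing join condition: each staff row is matched to all departments rows instead of just its own

Fix: Add ON c.dept_id = p.id to the JOIN

Corrected query:
SELECT c.id, p.name, c.salary FROM departments p JOIN staff c ON c.dept_id = p.id

Result:
id | name        | salary
---+-------------+-------
1  | Engineering | 78054 
2  | Marketing   | 175597
3  | Marketing   | 95322 
4  | Engineering | 99453 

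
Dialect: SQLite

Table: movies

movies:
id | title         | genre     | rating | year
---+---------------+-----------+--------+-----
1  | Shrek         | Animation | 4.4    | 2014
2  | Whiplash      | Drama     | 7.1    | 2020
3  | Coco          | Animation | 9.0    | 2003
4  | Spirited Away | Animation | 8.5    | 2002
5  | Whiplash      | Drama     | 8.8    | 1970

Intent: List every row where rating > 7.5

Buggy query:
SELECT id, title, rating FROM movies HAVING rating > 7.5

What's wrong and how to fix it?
Bug: HAVING filters the output of aggregation, but this query has no GROUP BY and no aggregate functions, so SQLite rejects it (HAVING clause on a non-aggregate query); the condition here is per row

Fix: Use WHERE for row-level filtering

Corrected query:
SELECT id, title, rating FROM movies WHERE rating > 7.5

Result:
id | title         | rating
---+---------------+-------
3  | Coco          | 9     
4  | Spirited Away | 8.5   
5  | Whiplash      | 8.8   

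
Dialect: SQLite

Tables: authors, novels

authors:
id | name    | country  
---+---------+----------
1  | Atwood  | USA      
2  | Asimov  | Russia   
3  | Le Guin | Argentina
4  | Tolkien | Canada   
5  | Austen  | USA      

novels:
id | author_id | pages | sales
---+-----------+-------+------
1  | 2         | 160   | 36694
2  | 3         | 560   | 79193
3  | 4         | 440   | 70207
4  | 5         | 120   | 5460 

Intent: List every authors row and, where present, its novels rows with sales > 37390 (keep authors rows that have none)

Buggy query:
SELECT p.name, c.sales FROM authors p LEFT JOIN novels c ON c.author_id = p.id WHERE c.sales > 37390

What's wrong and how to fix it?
Bug: Filtering c.sales in WHERE discards the NULL rows produced by LEFT JOIN, turning it into an inner join

Fix: Put 'c.sales > 37390' in the JOIN's ON clause instead of WHERE

Corrected query:
SELECT p.name, c.sales FROM authors p LEFT JOIN novels c ON c.author_id = p.id AND c.sales > 37390

Result:
name    | sales
--------+------
Atwood  | NULL 
Asimov  | NULL 
Le Guin | 79193
Tolkien | 70207
Austen  | NULL 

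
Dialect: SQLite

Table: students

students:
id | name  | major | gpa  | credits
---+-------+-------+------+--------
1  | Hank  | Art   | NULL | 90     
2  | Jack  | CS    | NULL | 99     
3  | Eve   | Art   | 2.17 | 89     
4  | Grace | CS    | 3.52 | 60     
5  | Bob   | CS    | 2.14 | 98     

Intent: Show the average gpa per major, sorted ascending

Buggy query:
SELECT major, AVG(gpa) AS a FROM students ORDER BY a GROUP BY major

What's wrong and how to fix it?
Bug: GROUP BY must precede ORDER BY

Fix: Move ORDER BY to the end, after GROUP BY

Corrected query:
SELECT major, AVG(gpa) AS a FROM students GROUP BY major ORDER BY a

Result:
major | a   
------+-----
Art   | 2.17
CS    | 2.83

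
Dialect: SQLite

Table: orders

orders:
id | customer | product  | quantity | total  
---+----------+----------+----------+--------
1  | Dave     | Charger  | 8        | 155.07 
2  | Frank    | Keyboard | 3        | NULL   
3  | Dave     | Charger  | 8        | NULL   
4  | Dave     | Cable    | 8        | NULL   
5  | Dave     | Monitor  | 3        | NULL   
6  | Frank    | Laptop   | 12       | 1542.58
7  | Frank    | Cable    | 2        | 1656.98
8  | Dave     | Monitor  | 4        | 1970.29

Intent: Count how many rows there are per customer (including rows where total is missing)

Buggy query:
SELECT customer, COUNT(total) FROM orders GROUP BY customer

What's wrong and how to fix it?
Bug: COUNT(total) skips NULLs, so groups with missing total are undercounted

Fix: Use COUNT(*) to count all rows regardless of NULL

Corrected query:
SELECT customer, COUNT(*) FROM orders GROUP BY customer

Result:
customer | COUNT(*)
---------+---------
Dave     | 5       
Frank    | 3       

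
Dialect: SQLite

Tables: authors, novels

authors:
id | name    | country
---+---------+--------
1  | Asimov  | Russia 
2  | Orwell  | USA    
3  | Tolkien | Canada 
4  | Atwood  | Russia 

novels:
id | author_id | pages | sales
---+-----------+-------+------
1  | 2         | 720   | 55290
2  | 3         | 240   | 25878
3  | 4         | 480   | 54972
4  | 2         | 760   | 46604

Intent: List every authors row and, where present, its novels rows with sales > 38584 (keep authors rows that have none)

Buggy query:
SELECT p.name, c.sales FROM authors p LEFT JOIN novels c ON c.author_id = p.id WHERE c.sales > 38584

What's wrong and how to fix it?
Bug: Filtering c.sales in WHERE discards the NULL rows produced by LEFT JOIN, turning it into an inner join

Fix: Put 'c.sales > 38584' in the JOIN's ON clause instead of WHERE

Corrected query:
SELECT p.name, c.sales FROM authors p LEFT JOIN novels c ON c.author_id = p.id AND c.sales > 38584

Result:
name    | sales
--------+------
Asimov  | NULL 
Orwell  | 46604
Orwell  | 55290
Tolkien | NULL 
Atwood  | 54972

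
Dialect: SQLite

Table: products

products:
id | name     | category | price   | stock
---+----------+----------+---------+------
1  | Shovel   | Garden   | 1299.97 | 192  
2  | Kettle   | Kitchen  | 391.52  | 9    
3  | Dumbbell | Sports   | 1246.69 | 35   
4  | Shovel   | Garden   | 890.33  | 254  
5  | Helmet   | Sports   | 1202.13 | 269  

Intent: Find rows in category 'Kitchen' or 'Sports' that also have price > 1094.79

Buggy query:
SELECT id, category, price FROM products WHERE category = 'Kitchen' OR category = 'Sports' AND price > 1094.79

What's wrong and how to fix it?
Bug: Without parentheses, AND is evaluated before OR, so the price filter only applies to the 'Sports' branch

Fix: Group the OR with parentheses (or use IN), then AND the threshold

Corrected query:
SELECT id, category, price FROM products WHERE (category = 'Kitchen' OR category = 'Sports') AND price > 1094.79

Result:
id | category | price  
---+----------+--------
3  | Sports   | 1246.69
5  | Sports   | 1202.13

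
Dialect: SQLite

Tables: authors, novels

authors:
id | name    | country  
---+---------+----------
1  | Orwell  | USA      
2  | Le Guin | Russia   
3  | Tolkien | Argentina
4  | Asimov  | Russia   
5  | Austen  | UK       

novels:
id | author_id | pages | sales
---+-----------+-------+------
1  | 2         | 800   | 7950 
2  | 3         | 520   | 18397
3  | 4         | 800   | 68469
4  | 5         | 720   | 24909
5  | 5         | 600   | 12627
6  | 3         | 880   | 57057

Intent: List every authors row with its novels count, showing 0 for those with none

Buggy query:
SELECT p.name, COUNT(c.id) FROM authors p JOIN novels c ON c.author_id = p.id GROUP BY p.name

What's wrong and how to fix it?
Bug: INNER JOIN drops authors rows that have no matching novels rows

Fix: Switch to LEFT JOIN to retain unmatched parent rows

Corrected query:
SELECT p.name, COUNT(c.id) FROM authors p LEFT JOIN novels c ON c.author_id = p.id GROUP BY p.name

Result:
name    | COUNT(c.id)
--------+------------
Asimov  | 1          
Austen  | 2          
Le Guin | 1          
Orwell  | 0          
Tolkien | 2          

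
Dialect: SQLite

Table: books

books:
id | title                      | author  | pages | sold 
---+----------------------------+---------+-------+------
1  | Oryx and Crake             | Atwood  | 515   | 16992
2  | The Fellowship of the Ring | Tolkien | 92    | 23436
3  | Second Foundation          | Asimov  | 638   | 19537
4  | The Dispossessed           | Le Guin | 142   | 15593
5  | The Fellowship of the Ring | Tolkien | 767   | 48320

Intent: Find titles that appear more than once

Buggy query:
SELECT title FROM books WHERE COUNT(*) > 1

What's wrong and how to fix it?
Bug: WHERE can't reference COUNT(*); aggregates are computed after WHERE

Fix: GROUP BY title, then filter groups with HAVING COUNT(*) > 1

Corrected query:
SELECT title FROM books GROUP BY title HAVING COUNT(*) > 1

Result:
title                     
--------------------------
The Fellowship of the Ring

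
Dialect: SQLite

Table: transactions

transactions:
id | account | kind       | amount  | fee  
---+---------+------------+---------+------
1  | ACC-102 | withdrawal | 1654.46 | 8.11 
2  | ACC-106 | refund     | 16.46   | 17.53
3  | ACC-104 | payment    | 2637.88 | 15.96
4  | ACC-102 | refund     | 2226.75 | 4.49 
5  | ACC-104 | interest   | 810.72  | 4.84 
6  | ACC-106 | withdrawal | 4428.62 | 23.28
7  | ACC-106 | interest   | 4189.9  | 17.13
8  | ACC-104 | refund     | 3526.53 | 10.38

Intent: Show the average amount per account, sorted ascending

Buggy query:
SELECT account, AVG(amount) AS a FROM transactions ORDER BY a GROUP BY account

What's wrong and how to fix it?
Bug: ORDER BY appears before GROUP BY; SQL clause order requires GROUP BY first

Fix: Reorder: SELECT … FROM … GROUP BY … ORDER BY …

Corrected query:
SELECT account, AVG(amount) AS a FROM transactions GROUP BY account ORDER BY a

Result:
account | a          
--------+------------
ACC-102 | 1940.605   
ACC-104 | 2325.043333
ACC-106 | 2878.326667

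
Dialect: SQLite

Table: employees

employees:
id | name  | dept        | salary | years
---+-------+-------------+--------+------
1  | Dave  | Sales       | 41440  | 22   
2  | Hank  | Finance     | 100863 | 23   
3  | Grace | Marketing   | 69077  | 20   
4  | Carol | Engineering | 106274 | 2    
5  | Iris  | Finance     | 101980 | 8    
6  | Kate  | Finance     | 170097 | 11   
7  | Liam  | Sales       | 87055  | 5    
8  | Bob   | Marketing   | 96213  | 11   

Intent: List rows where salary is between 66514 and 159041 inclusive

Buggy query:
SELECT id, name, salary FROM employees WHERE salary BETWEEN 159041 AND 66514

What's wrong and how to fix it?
Bug: BETWEEN expects the lower bound first; with 159041 AND 66514 the range is empty

Fix: Swap the bounds so the smaller value comes first

Corrected query:
SELECT id, name, salary FROM employees WHERE salary BETWEEN 66514 AND 159041

Result:
id | name  | salary
---+-------+-------
2  | Hank  | 100863
3  | Grace | 69077 
4  | Carol | 106274
5  | Iris  | 101980
7  | Liam  | 87055 
8  | Bob   | 96213 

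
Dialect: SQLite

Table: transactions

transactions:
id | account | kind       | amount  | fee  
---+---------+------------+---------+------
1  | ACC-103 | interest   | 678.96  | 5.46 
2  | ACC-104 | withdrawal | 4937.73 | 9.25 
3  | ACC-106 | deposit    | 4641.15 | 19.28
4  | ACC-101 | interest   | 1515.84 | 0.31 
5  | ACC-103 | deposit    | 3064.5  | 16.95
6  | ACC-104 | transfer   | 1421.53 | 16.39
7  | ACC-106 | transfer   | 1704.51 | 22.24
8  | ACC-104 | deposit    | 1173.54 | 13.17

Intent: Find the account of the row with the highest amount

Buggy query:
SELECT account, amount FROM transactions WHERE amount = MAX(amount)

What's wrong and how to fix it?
Bug: MAX(amount) is an aggregate and cannot be used directly in WHERE

Fix: Wrap MAX in a scalar subquery so WHERE compares against a single value

Corrected query:
SELECT account, amount FROM transactions WHERE amount = (SELECT MAX(amount) FROM transactions)

Result:
account | amount 
--------+--------
ACC-104 | 4937.73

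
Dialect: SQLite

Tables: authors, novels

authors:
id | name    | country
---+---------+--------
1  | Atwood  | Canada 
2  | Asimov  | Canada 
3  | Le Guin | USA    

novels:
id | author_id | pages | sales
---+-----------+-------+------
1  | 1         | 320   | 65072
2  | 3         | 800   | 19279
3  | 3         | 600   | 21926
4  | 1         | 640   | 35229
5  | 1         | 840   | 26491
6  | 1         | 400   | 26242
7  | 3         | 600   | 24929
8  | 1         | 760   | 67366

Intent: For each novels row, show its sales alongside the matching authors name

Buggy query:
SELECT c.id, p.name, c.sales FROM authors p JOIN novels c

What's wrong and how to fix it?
Bug: JOIN with no ON clause produces a cartesian product; every novels row pairs with every authors row

Fix: Specify the join condition linking the foreign key to the parent id

Corrected query:
SELECT c.id, p.name, c.sales FROM authors p JOIN novels c ON c.author_id = p.id

Result:
id | name    | sales
---+---------+------
1  | Atwood  | 65072
2  | Le Guin | 19279
3  | Le Guin | 21926
4  | Atwood  | 35229
5  | Atwood  | 26491
6  | Atwood  | 26242
7  | Le Guin | 24929
8  | Atwood  | 67366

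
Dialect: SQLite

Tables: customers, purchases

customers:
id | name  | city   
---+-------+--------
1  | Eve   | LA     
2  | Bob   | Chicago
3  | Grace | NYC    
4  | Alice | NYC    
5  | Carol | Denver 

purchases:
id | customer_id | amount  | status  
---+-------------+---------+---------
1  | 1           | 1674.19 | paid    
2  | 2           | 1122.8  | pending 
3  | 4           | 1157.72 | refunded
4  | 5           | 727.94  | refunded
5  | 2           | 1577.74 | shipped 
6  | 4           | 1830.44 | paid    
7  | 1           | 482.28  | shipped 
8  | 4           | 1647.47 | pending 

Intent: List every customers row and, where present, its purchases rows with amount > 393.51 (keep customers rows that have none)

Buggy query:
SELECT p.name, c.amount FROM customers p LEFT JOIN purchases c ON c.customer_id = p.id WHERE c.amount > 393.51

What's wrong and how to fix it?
Bug: A WHERE condition on the right-hand table after LEFT JOIN drops unmatched parents

Fix: Move the right-table condition into the ON clause so unmatched parents are kept

Corrected query:
SELECT p.name, c.amount FROM customers p LEFT JOIN purchases c ON c.customer_id = p.id AND c.amount > 393.51

Result:
name  | amount 
------+--------
Eve   | 482.28 
Eve   | 1674.19
Bob   | 1122.8 
Bob   | 1577.74
Grace | NULL   
Alice | 1157.72
Alice | 1647.47
Alice | 1830.44
Carol | 727.94 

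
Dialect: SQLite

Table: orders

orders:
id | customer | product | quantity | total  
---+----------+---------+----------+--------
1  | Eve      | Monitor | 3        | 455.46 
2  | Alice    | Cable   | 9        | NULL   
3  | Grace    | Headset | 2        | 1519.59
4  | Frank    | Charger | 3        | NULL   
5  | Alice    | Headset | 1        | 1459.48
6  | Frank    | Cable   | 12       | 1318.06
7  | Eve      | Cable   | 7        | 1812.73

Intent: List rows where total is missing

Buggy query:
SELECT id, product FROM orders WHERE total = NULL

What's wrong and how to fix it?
Bug: '= NULL' is always unknown in SQL three-valued logic, so no rows match

Fix: Replace '= NULL' with 'IS NULL'

Corrected query:
SELECT id, product FROM orders WHERE total IS NULL

Result:
id | product
---+--------
2  | Cable  
4  | Charger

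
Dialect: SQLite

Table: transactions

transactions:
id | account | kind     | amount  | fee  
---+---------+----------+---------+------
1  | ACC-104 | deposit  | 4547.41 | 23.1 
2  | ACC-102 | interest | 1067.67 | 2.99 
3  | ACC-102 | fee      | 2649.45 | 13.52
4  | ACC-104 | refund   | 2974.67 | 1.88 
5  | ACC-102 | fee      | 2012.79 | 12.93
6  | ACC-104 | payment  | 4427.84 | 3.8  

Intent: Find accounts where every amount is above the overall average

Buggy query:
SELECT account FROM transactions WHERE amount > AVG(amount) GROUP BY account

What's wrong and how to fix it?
Bug: AVG() is an aggregate; it can't sit directly in WHERE

Fix: Compute the overall average in a scalar subquery and compare each group's MIN against it in HAVING

Corrected query:
SELECT account FROM transactions GROUP BY account HAVING MIN(amount) > (SELECT AVG(amount) FROM transactions)

Result:
account
-------
ACC-104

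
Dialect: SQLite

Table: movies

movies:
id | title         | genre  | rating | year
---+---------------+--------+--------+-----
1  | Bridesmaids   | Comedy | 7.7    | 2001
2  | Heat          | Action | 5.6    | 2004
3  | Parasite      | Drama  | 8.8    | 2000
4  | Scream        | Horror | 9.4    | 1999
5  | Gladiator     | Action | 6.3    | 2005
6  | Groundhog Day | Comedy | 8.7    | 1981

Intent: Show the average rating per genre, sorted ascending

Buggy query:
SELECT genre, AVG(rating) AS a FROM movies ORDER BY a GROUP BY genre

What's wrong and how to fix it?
Bug: GROUP BY must precede ORDER BY

Fix: Move ORDER BY to the end, after GROUP BY

Corrected query:
SELECT genre, AVG(rating) AS a FROM movies GROUP BY genre ORDER BY a

Result:
genre  | a   
-------+-----
Action | 5.95
Comedy | 8.2 
Drama  | 8.8 
Horror | 9.4 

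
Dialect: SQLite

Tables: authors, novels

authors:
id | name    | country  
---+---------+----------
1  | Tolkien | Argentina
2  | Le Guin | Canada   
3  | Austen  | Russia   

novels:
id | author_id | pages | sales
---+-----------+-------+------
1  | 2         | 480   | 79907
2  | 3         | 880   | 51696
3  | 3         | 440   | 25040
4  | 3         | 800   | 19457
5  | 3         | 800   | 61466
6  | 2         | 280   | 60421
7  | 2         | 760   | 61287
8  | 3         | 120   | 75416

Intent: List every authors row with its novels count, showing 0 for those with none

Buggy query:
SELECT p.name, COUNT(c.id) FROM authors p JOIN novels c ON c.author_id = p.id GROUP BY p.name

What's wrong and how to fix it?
Bug: An inner join excludes parents with zero children

Fix: Use LEFT JOIN so parents without children still appear (COUNT(c.id) gives 0)

Corrected query:
SELECT p.name, COUNT(c.id) FROM authors p LEFT JOIN novels c ON c.author_id = p.id GROUP BY p.name

Result:
name    | COUNT(c.id)
--------+------------
Austen  | 5          
Le Guin | 3          
Tolkien | 0          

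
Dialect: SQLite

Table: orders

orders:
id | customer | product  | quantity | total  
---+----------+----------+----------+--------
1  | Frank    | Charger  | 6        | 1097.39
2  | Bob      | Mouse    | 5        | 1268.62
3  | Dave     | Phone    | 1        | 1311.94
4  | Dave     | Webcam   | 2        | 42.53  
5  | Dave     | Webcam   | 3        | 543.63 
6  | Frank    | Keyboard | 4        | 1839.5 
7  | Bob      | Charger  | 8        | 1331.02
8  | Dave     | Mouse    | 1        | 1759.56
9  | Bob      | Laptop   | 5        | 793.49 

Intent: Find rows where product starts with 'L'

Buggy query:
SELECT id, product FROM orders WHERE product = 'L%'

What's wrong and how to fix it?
Bug: Wildcards only work with LIKE; '=' treats '%' as a literal character

Fix: Use LIKE for wildcard pattern matching

Corrected query:
SELECT id, product FROM orders WHERE product LIKE 'L%'

Result:
id | product
---+--------
9  | Laptop 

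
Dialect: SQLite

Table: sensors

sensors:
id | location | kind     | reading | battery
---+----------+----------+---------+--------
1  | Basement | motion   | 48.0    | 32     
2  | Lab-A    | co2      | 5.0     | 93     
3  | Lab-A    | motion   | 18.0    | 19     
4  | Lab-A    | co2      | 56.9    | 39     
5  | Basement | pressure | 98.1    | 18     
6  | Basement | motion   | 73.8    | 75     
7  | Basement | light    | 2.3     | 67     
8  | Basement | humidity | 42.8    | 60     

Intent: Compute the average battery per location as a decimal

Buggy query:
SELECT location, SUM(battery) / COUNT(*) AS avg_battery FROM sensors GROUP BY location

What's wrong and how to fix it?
Bug: Both operands are integers, so '/' performs integer division and truncates

Fix: Cast one side to REAL so the division keeps the fractional part

Corrected query:
SELECT location, SUM(battery) * 1.0 / COUNT(*) AS avg_battery FROM sensors GROUP BY location

Result:
location | avg_battery
---------+------------
Basement | 50.4       
Lab-A    | 50.333333  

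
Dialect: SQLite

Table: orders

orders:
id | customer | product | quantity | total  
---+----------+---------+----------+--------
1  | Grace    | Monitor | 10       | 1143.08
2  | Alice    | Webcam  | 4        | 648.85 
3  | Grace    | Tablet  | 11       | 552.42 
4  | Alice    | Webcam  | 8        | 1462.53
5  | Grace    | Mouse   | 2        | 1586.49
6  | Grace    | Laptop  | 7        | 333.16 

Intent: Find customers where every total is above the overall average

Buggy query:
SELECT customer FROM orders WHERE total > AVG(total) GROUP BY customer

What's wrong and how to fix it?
Bug: WHERE evaluates per row before aggregation, so AVG() is unavailable

Fix: Use a subquery for AVG and a HAVING MIN(...) filter so the condition holds for every row in the group

Corrected query:
SELECT customer FROM orders GROUP BY customer HAVING MIN(total) > (SELECT AVG(total) FROM orders)

Result:
(no rows)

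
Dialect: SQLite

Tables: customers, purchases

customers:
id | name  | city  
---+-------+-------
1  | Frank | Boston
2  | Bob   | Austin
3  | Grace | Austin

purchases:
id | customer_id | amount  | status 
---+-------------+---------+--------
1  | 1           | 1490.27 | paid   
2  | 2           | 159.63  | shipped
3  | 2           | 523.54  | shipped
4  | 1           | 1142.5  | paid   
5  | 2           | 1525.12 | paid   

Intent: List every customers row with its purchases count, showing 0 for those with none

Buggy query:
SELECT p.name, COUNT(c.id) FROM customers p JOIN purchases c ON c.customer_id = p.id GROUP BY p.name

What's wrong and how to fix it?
Bug: INNER JOIN drops customers rows that have no matching purchases rows

Fix: Use LEFT JOIN so parents without children still appear (COUNT(c.id) gives 0)

Corrected query:
SELECT p.name, COUNT(c.id) FROM customers p LEFT JOIN purchases c ON c.customer_id = p.id GROUP BY p.name

Result:
name  | COUNT(c.id)
------+------------
Bob   | 3          
Frank | 2          
Grace | 0          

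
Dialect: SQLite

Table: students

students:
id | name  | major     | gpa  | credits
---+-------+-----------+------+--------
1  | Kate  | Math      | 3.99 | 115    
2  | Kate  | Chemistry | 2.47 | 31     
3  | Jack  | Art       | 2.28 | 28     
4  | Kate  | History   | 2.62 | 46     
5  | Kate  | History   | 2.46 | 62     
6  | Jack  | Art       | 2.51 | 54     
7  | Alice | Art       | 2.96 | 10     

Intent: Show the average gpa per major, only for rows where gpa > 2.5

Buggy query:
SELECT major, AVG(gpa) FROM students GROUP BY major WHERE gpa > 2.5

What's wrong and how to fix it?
Bug: Row-level WHERE must come before GROUP BY in the clause order

Fix: Move the WHERE clause before GROUP BY

Corrected query:
SELECT major, AVG(gpa) FROM students WHERE gpa > 2.5 GROUP BY major

Result:
major   | AVG(gpa)
--------+---------
Art     | 2.735   
History | 2.62    
Math    | 3.99    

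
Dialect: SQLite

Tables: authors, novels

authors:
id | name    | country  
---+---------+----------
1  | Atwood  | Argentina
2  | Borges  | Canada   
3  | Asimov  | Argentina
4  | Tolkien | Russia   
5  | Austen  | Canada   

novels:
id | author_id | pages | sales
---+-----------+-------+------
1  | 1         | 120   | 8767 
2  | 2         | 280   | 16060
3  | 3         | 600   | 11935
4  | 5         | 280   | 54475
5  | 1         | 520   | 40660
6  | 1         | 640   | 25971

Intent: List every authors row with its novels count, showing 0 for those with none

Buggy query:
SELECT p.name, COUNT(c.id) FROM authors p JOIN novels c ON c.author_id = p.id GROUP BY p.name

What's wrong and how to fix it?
Bug: An inner join excludes parents with zero children

Fix: Switch to LEFT JOIN to retain unmatched parent rows

Corrected query:
SELECT p.name, COUNT(c.id) FROM authors p LEFT JOIN novels c ON c.author_id = p.id GROUP BY p.name

Result:
name    | COUNT(c.id)
--------+------------
Asimov  | 1          
Atwood  | 3          
Austen  | 1          
Borges  | 1          
Tolkien | 0          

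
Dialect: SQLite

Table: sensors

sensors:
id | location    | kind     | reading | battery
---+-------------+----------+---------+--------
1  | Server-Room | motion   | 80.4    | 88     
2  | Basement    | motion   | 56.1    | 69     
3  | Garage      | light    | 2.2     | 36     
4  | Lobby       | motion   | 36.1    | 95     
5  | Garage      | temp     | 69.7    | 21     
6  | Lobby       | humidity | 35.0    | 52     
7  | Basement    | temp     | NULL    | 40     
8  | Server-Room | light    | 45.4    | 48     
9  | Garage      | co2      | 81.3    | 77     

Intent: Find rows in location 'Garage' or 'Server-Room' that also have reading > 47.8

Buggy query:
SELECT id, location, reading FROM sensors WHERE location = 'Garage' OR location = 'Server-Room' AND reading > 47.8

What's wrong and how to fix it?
Bug: Without parentheses, AND is evaluated before OR, so the reading filter only applies to the 'Server-Room' branch

Fix: Add parentheses around the OR so the AND applies to both alternatives

Corrected query:
SELECT id, location, reading FROM sensors WHERE (location = 'Garage' OR location = 'Server-Room') AND reading > 47.8

Result:
id | location    | reading
---+-------------+--------
1  | Server-Room | 80.4   
5  | Garage      | 69.7   
9  | Garage      | 81.3   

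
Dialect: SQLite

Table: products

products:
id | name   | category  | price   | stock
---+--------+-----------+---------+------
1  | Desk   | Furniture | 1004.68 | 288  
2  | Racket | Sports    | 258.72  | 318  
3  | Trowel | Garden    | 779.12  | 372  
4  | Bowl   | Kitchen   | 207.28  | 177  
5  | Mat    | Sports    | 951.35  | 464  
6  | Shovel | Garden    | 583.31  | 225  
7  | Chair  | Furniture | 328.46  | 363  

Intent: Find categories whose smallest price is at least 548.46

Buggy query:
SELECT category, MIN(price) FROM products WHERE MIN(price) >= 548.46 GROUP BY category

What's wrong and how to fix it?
Bug: MIN() in WHERE is a misuse of aggregate

Fix: Use HAVING for the per-group MIN condition

Corrected query:
SELECT category, MIN(price) FROM products GROUP BY category HAVING MIN(price) >= 548.46

Result:
category | MIN(price)
---------+-----------
Garden   | 583.31    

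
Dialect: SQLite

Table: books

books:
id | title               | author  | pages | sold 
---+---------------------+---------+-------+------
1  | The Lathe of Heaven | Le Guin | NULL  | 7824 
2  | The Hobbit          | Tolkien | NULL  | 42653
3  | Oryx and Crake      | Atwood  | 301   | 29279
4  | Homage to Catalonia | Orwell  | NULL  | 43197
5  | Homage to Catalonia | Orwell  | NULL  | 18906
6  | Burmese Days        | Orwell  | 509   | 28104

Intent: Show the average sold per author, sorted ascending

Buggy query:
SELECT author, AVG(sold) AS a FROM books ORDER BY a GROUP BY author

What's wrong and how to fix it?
Bug: GROUP BY must precede ORDER BY

Fix: Reorder: SELECT … FROM … GROUP BY … ORDER BY …

Corrected query:
SELECT author, AVG(sold) AS a FROM books GROUP BY author ORDER BY a

Result:
author  | a    
--------+------
Le Guin | 7824 
Atwood  | 29279
Orwell  | 30069
Tolkien | 42653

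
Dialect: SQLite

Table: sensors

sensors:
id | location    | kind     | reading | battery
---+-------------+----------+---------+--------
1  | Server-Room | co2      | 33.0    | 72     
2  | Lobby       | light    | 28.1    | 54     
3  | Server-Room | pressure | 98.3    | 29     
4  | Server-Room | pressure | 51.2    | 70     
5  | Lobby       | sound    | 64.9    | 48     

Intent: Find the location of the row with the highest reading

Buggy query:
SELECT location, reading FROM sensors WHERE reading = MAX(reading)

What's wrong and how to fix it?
Bug: MAX(reading) is an aggregate and cannot be used directly in WHERE

Fix: Use a subquery: WHERE reading = (SELECT MAX(reading) FROM sensors)

Corrected query:
SELECT location, reading FROM sensors WHERE reading = (SELECT MAX(reading) FROM sensors)

Result:
location    | reading
------------+--------
Server-Room | 98.3   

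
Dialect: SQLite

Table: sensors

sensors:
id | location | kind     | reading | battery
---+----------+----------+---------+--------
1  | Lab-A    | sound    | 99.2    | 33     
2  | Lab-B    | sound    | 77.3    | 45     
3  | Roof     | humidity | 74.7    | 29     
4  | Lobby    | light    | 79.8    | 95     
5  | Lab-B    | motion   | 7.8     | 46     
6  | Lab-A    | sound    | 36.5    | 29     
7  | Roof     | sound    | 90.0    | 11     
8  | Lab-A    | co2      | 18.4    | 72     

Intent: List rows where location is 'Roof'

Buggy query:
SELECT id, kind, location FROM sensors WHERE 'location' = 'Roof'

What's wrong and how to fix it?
Bug: 'location' in single quotes is a string literal, not the column; the comparison is literal-vs-literal and never true

Fix: Remove the quotes around the column name (or use double quotes for an identifier)

Corrected query:
SELECT id, kind, location FROM sensors WHERE location = 'Roof'

Result:
id | kind     | location
---+----------+---------
3  | humidity | Roof    
7  | sound    | Roof    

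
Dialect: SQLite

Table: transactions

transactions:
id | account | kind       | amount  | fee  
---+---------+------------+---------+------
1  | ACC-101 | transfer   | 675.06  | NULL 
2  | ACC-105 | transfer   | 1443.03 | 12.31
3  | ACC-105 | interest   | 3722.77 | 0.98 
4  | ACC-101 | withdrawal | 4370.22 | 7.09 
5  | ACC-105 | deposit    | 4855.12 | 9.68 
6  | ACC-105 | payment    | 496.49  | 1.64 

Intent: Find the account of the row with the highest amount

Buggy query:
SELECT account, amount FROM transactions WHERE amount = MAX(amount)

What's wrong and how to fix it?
Bug: WHERE is evaluated per row; an aggregate over the whole table isn't defined there

Fix: Wrap MAX in a scalar subquery so WHERE compares against a single value

Corrected query:
SELECT account, amount FROM transactions WHERE amount = (SELECT MAX(amount) FROM transactions)

Result:
account | amount 
--------+--------
ACC-105 | 4855.12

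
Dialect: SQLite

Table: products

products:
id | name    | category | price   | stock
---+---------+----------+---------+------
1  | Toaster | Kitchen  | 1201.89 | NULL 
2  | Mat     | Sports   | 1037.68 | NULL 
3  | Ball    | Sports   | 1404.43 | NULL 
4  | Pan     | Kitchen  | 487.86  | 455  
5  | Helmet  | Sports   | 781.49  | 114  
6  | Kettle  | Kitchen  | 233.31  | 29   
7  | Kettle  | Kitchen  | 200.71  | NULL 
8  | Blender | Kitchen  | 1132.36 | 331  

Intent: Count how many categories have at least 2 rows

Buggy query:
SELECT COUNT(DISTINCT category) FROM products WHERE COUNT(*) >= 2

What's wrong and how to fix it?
Bug: WHERE filters individual rows, not groups, so a group-level COUNT is invalid there

Fix: Group first with HAVING COUNT(*) >= 2, then COUNT the resulting groups

Corrected query:
SELECT COUNT(*) FROM (SELECT category FROM products GROUP BY category HAVING COUNT(*) >= 2)

Result:
COUNT(*)
--------
2       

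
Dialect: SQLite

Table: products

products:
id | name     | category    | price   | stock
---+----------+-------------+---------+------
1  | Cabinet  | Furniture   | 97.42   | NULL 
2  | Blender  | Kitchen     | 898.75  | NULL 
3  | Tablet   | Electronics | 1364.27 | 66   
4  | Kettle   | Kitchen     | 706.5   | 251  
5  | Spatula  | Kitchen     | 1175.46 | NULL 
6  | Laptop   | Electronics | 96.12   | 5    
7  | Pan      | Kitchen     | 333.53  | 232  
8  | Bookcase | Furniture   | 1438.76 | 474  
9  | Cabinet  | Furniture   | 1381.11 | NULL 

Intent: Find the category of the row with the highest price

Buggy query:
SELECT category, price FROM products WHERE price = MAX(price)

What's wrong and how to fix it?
Bug: MAX(price) is an aggregate and cannot be used directly in WHERE

Fix: Use a subquery: WHERE price = (SELECT MAX(price) FROM products)

Corrected query:
SELECT category, price FROM products WHERE price = (SELECT MAX(price) FROM products)

Result:
category  | price  
----------+--------
Furniture | 1438.76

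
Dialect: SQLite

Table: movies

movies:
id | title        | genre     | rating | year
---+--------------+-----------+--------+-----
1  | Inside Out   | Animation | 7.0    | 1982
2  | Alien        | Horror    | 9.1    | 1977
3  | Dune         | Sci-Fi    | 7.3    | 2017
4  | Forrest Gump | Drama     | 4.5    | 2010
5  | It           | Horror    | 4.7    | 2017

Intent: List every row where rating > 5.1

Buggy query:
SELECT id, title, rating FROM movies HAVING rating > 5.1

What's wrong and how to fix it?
Bug: This is a non-aggregate query (no GROUP BY, no aggregates), so in SQLite the HAVING clause is invalid here; a row-level condition belongs in WHERE

Fix: Use WHERE for row-level filtering

Corrected query:
SELECT id, title, rating FROM movies WHERE rating > 5.1

Result:
id | title      | rating
---+------------+-------
1  | Inside Out | 7     
2  | Alien      | 9.1   
3  | Dune       | 7.3   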